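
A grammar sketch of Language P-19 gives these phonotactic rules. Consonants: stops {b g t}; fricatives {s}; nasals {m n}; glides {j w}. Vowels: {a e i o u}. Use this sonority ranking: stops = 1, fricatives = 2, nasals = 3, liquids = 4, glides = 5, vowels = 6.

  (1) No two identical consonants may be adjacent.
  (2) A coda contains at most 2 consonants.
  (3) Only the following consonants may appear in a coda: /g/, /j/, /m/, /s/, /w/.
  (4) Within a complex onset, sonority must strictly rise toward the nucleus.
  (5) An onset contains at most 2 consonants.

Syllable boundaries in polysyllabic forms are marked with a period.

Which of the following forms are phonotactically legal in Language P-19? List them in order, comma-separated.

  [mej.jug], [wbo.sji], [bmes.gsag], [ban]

[mej.jug] — violates constraint 1: adjacent identical consonants /jj/ → phonotactically illegal
[wbo.sji] — violates constraint 4: syllable 1 onset /wb/: /w/ (glide, 5) → /b/ (stop, 1) does not rise → phonotactically illegal
[bmes.gsag] — σ1 onset /bm/ (1→3 rises), coda /s/ ok; σ2 onset /gs/ (1→2 rises), coda /g/ ok → phonotactically legal
[ban] — violates constraint 3: syllable 1 coda contains /n/, which is not a licensed coda consonant → phonotactically illegal

[bmes.gsag]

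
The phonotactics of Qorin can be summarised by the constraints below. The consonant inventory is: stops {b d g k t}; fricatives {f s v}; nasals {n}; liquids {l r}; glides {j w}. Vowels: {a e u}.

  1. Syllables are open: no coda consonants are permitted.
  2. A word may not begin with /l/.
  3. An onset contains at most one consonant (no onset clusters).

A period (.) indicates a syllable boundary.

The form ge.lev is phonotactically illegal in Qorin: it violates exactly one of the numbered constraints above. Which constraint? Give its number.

ge.lev: syllable 2 coda /v/ has 1 consonant (> 0).
This is a violation of constraint 1: "Syllables are open: no coda consonants are permitted."
The remaining constraints (2, 3) are satisfied.

1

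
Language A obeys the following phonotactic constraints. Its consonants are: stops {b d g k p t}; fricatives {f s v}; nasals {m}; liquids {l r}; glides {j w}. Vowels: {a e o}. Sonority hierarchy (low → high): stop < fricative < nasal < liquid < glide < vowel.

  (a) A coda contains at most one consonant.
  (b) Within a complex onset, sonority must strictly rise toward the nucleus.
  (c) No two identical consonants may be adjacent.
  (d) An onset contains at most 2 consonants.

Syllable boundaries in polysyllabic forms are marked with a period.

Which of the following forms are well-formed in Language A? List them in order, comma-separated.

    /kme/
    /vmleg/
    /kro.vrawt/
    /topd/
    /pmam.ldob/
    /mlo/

/kme/, /mlo/

/kme/ — σ1 onset /km/ (1→3 rises), coda /∅/ ok → well-formed
/vmleg/ — violates constraint (d): syllable 1 onset /vml/ has 3 consonants (> 2) → ill-formed
/kro.vrawt/ — violates constraint (a): syllable 2 coda /wt/ has 2 consonants (> 1) → ill-formed
/topd/ — violates constraint (a): syllable 1 coda /pd/ has 2 consonants (> 1) → ill-formed
/pmam.ldob/ — violates constraint (b): syllable 2 onset /ld/: /l/ (liquid, 4) → /d/ (stop, 1) does not rise → ill-formed
/mlo/ — σ1 onset /ml/ (3→4 rises), coda /∅/ ok → well-formed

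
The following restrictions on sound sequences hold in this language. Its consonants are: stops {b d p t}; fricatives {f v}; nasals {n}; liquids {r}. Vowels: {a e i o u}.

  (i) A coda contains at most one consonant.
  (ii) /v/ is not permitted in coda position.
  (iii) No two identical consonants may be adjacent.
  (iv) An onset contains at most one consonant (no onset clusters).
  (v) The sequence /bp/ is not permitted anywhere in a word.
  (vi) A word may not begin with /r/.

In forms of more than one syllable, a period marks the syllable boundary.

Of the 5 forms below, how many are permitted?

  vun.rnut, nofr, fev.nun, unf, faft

0

vun.rnut — violates constraint (iv): syllable 2 onset /rn/ has 2 consonants (> 1) → not permitted
nofr — violates constraint (i): syllable 1 coda /fr/ has 2 consonants (> 1) → not permitted
fev.nun — violates constraint (ii): syllable 1 coda contains /v/ → not permitted
unf — violates constraint (i): syllable 1 coda /nf/ has 2 consonants (> 1) → not permitted
faft — violates constraint (i): syllable 1 coda /ft/ has 2 consonants (> 1) → not permitted
No form is permitted → 0.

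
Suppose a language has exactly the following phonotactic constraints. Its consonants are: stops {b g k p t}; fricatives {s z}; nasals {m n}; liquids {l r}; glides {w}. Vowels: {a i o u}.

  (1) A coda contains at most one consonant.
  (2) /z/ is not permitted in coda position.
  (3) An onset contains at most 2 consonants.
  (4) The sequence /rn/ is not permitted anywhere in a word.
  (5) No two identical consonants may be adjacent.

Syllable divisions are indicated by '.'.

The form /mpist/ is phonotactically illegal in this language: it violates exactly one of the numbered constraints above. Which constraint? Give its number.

1

/mpist/: syllable 1 coda /st/ has 2 consonants (> 1).
This is a violation of constraint 1: "A coda contains at most one consonant."
The remaining constraints (2, 3, 4, 5) are satisfied.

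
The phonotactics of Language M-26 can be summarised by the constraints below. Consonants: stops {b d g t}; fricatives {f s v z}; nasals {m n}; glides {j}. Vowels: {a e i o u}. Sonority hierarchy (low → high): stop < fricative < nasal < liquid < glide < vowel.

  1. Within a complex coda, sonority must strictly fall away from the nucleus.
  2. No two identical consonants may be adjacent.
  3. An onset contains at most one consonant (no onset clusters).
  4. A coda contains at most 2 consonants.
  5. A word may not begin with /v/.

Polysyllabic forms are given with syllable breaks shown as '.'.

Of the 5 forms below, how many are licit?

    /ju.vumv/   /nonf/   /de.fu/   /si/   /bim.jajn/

/ju.vumv/ — σ1 onset /j/, coda /∅/ ok; σ2 onset /v/, coda /mv/ (3→2 falls) ok → licit
/nonf/ — σ1 onset /n/, coda /nf/ (3→2 falls) ok → licit
/de.fu/ — σ1 onset /d/, coda /∅/ ok; σ2 onset /f/, coda /∅/ ok → licit
/si/ — σ1 onset /s/, coda /∅/ ok → licit
/bim.jajn/ — σ1 onset /b/, coda /m/ ok; σ2 onset /j/, coda /jn/ (5→3 falls) ok → licit
Licit: /ju.vumv/, /nonf/, /de.fu/, /si/, /bim.jajn/ → 5.

5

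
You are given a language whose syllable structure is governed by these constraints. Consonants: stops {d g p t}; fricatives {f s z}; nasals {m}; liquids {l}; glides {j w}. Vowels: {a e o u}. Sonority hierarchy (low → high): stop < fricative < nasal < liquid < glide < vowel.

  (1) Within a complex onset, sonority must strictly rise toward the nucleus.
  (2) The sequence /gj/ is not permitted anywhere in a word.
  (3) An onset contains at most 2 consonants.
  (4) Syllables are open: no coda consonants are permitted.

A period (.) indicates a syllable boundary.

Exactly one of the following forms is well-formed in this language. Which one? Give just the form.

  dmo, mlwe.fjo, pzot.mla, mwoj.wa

dmo — σ1 onset /dm/ (1→3 rises), coda /∅/ ok → well-formed
mlwe.fjo — violates constraint 3: syllable 1 onset /mlw/ has 3 consonants (> 2) → ill-formed
pzot.mla — violates constraint 4: syllable 1 coda /t/ has 1 consonant (> 0) → ill-formed
mwoj.wa — violates constraint 4: syllable 1 coda /j/ has 1 consonant (> 0) → ill-formed

dmo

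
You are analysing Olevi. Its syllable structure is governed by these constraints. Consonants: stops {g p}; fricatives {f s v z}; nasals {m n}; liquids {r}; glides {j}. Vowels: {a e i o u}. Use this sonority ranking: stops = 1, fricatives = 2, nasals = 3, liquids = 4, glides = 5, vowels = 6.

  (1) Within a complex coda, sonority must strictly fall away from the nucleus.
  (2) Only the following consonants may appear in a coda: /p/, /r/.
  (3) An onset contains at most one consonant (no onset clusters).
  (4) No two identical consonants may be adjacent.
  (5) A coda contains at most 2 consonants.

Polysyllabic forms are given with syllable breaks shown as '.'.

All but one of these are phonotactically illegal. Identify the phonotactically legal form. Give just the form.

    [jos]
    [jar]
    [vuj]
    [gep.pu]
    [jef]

[jar]

[jos] — violates constraint 2: syllable 1 coda contains /s/, which is not a licensed coda consonant → phonotactically illegal
[jar] — σ1 onset /j/, coda /r/ ok → phonotactically legal
[vuj] — violates constraint 2: syllable 1 coda contains /j/, which is not a licensed coda consonant → phonotactically illegal
[gep.pu] — violates constraint 4: adjacent identical consonants /pp/ → phonotactically illegal
[jef] — violates constraint 2: syllable 1 coda contains /f/, which is not a licensed coda consonant → phonotactically illegal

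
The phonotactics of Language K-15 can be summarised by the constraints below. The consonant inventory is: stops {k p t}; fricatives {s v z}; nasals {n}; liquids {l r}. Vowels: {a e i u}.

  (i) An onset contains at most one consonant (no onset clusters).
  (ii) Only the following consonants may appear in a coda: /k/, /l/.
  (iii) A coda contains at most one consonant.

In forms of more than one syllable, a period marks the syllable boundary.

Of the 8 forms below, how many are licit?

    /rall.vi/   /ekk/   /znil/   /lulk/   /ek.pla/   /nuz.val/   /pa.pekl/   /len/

0

/rall.vi/ — violates constraint (iii): syllable 1 coda /ll/ has 2 consonants (> 1) → illicit
/ekk/ — violates constraint (iii): syllable 1 coda /kk/ has 2 consonants (> 1) → illicit
/znil/ — violates constraint (i): syllable 1 onset /zn/ has 2 consonants (> 1) → illicit
/lulk/ — violates constraint (iii): syllable 1 coda /lk/ has 2 consonants (> 1) → illicit
/ek.pla/ — violates constraint (i): syllable 2 onset /pl/ has 2 consonants (> 1) → illicit
/nuz.val/ — violates constraint (ii): syllable 1 coda contains /z/, which is not a licensed coda consonant → illicit
/pa.pekl/ — violates constraint (iii): syllable 2 coda /kl/ has 2 consonants (> 1) → illicit
/len/ — violates constraint (ii): syllable 1 coda contains /n/, which is not a licensed coda consonant → illicit
No form is licit → 0.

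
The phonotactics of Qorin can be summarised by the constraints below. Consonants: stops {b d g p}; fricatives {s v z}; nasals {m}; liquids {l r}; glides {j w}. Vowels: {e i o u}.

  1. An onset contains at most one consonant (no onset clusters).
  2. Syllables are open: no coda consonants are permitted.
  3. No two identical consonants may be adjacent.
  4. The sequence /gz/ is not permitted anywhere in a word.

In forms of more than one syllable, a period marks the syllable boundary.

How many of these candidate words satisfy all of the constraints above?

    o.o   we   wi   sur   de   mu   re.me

o.o — σ1 onset /∅/, coda /∅/ ok; σ2 onset /∅/, coda /∅/ ok → permitted
we — σ1 onset /w/, coda /∅/ ok → permitted
wi — σ1 onset /w/, coda /∅/ ok → permitted
sur — violates constraint 2: syllable 1 coda /r/ has 1 consonant (> 0) → not permitted
de — σ1 onset /d/, coda /∅/ ok → permitted
mu — σ1 onset /m/, coda /∅/ ok → permitted
re.me — σ1 onset /r/, coda /∅/ ok; σ2 onset /m/, coda /∅/ ok → permitted
Permitted: o.o, we, wi, de, mu, re.me → 6.

6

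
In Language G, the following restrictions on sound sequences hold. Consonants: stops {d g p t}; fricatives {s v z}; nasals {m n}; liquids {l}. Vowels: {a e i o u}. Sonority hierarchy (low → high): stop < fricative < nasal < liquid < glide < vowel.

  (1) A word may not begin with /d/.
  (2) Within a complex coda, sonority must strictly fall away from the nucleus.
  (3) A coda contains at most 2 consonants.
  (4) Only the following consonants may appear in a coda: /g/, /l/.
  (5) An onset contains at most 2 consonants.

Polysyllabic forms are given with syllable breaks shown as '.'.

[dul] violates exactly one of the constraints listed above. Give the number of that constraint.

[dul]: word begins with /d/.
This is a violation of constraint 1: "A word may not begin with /d/."
The remaining constraints (2, 3, 4, 5) are satisfied.

1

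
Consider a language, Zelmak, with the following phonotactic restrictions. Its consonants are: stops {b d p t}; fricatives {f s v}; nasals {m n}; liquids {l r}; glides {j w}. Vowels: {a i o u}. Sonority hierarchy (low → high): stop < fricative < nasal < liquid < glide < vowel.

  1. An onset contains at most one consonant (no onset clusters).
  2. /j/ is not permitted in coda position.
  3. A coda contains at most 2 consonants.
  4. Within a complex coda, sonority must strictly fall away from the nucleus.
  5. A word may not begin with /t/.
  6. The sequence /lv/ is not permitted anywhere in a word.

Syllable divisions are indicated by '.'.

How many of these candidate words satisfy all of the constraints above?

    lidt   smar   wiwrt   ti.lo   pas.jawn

lidt — violates constraint 4: syllable 1 coda /dt/: /d/ (stop, 1) → /t/ (stop, 1) does not fall → not permitted
smar — violates constraint 1: syllable 1 onset /sm/ has 2 consonants (> 1) → not permitted
wiwrt — violates constraint 3: syllable 1 coda /wrt/ has 3 consonants (> 2) → not permitted
ti.lo — violates constraint 5: word begins with /t/ → not permitted
pas.jawn — σ1 onset /p/, coda /s/ ok; σ2 onset /j/, coda /wn/ (5→3 falls) ok → permitted
Permitted: pas.jawn → 1.

1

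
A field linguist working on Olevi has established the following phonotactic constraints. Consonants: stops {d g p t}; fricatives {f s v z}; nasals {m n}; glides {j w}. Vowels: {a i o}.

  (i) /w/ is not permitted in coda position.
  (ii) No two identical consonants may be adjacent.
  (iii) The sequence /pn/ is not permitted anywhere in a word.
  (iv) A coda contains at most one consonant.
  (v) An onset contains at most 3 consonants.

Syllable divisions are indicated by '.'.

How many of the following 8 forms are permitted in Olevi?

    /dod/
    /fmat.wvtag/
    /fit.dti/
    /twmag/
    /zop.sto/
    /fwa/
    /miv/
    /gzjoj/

/dod/ — σ1 onset /d/, coda /d/ ok → permitted
/fmat.wvtag/ — σ1 onset /fm/ (2C), coda /t/ ok; σ2 onset /wvt/ (3C), coda /g/ ok → permitted
/fit.dti/ — σ1 onset /f/, coda /t/ ok; σ2 onset /dt/ (2C), coda /∅/ ok → permitted
/twmag/ — σ1 onset /twm/ (3C), coda /g/ ok → permitted
/zop.sto/ — σ1 onset /z/, coda /p/ ok; σ2 onset /st/ (2C), coda /∅/ ok → permitted
/fwa/ — σ1 onset /fw/ (2C), coda /∅/ ok → permitted
/miv/ — σ1 onset /m/, coda /v/ ok → permitted
/gzjoj/ — σ1 onset /gzj/ (3C), coda /j/ ok → permitted
Permitted: /dod/, /fmat.wvtag/, /fit.dti/, /twmag/, /zop.sto/, /fwa/, /miv/, /gzjoj/ → 8.

8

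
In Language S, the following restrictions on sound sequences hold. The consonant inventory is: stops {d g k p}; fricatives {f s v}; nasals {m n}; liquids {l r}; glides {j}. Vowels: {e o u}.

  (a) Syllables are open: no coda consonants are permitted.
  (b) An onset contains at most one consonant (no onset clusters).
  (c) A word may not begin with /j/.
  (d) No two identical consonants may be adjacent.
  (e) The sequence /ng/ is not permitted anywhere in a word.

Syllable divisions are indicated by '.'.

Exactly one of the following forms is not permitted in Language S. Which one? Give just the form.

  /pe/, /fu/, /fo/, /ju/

/pe/ — σ1 onset /p/, coda /∅/ ok → permitted
/fu/ — σ1 onset /f/, coda /∅/ ok → permitted
/fo/ — σ1 onset /f/, coda /∅/ ok → permitted
/ju/ — violates constraint (c): word begins with /j/ → not permitted

/ju/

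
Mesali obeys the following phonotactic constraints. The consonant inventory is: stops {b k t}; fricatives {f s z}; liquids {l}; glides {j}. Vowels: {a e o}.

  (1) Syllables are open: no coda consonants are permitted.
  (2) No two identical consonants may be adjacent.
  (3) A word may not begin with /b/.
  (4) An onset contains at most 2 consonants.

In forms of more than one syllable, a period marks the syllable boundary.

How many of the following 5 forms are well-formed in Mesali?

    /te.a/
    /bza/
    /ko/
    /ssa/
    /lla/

2

/te.a/ — σ1 onset /t/, coda /∅/ ok; σ2 onset /∅/, coda /∅/ ok → well-formed
/bza/ — violates constraint 3: word begins with /b/ → ill-formed
/ko/ — σ1 onset /k/, coda /∅/ ok → well-formed
/ssa/ — violates constraint 2: adjacent identical consonants /ss/ → ill-formed
/lla/ — violates constraint 2: adjacent identical consonants /ll/ → ill-formed
Well-formed: /te.a/, /ko/ → 2.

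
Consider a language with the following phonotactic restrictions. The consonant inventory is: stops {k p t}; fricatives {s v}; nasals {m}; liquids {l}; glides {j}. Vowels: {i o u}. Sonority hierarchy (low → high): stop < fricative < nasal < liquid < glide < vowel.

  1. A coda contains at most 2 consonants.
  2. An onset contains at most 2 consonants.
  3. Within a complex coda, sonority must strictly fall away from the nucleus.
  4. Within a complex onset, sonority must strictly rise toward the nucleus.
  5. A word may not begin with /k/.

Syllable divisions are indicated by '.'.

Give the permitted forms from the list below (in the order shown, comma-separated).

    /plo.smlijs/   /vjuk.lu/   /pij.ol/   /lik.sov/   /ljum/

/vjuk.lu/, /pij.ol/, /lik.sov/, /ljum/

/plo.smlijs/ — violates constraint 2: syllable 2 onset /sml/ has 3 consonants (> 2) → not permitted
/vjuk.lu/ — σ1 onset /vj/ (2→5 rises), coda /k/ ok; σ2 onset /l/, coda /∅/ ok → permitted
/pij.ol/ — σ1 onset /p/, coda /j/ ok; σ2 onset /∅/, coda /l/ ok → permitted
/lik.sov/ — σ1 onset /l/, coda /k/ ok; σ2 onset /s/, coda /v/ ok → permitted
/ljum/ — σ1 onset /lj/ (4→5 rises), coda /m/ ok → permitted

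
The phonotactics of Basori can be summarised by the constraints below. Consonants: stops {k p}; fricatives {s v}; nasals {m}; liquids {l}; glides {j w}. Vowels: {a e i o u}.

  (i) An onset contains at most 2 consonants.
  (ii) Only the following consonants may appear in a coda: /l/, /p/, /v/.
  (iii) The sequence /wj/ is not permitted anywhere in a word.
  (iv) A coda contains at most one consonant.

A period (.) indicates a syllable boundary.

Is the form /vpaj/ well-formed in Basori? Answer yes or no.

/vpaj/ — violates constraint (ii): syllable 1 coda contains /j/, which is not a licensed coda consonant → ill-formed

no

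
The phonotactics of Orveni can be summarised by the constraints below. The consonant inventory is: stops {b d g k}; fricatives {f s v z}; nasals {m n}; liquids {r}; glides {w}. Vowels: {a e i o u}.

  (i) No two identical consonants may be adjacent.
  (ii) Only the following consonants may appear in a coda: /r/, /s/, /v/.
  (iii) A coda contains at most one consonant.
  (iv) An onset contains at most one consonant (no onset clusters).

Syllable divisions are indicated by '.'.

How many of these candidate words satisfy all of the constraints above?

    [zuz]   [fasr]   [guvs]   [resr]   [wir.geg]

[zuz] — violates constraint (ii): syllable 1 coda contains /z/, which is not a licensed coda consonant → phonotactically illegal
[fasr] — violates constraint (iii): syllable 1 coda /sr/ has 2 consonants (> 1) → phonotactically illegal
[guvs] — violates constraint (iii): syllable 1 coda /vs/ has 2 consonants (> 1) → phonotactically illegal
[resr] — violates constraint (iii): syllable 1 coda /sr/ has 2 consonants (> 1) → phonotactically illegal
[wir.geg] — violates constraint (ii): syllable 2 coda contains /g/, which is not a licensed coda consonant → phonotactically illegal
No form is phonotactically legal → 0.

0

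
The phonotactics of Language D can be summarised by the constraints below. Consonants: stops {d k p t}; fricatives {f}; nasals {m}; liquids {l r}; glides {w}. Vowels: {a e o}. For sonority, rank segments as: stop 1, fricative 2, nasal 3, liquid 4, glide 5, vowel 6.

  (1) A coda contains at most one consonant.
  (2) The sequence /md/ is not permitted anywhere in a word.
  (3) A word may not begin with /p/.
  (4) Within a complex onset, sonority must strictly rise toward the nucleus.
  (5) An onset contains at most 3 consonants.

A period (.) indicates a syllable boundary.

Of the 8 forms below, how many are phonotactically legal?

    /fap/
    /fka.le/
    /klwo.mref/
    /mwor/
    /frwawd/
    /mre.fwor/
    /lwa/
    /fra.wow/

/fap/ — σ1 onset /f/, coda /p/ ok → phonotactically legal
/fka.le/ — violates constraint 4: syllable 1 onset /fk/: /f/ (fricative, 2) → /k/ (stop, 1) does not rise → phonotactically illegal
/klwo.mref/ — σ1 onset /klw/ (1→4→5 rises), coda /∅/ ok; σ2 onset /mr/ (3→4 rises), coda /f/ ok → phonotactically legal
/mwor/ — σ1 onset /mw/ (3→5 rises), coda /r/ ok → phonotactically legal
/frwawd/ — violates constraint 1: syllable 1 coda /wd/ has 2 consonants (> 1) → phonotactically illegal
/mre.fwor/ — σ1 onset /mr/ (3→4 rises), coda /∅/ ok; σ2 onset /fw/ (2→5 rises), coda /r/ ok → phonotactically legal
/lwa/ — σ1 onset /lw/ (4→5 rises), coda /∅/ ok → phonotactically legal
/fra.wow/ — σ1 onset /fr/ (2→4 rises), coda /∅/ ok; σ2 onset /w/, coda /w/ ok → phonotactically legal
Phonotactically legal: /fap/, /klwo.mref/, /mwor/, /mre.fwor/, /lwa/, /fra.wow/ → 6.

6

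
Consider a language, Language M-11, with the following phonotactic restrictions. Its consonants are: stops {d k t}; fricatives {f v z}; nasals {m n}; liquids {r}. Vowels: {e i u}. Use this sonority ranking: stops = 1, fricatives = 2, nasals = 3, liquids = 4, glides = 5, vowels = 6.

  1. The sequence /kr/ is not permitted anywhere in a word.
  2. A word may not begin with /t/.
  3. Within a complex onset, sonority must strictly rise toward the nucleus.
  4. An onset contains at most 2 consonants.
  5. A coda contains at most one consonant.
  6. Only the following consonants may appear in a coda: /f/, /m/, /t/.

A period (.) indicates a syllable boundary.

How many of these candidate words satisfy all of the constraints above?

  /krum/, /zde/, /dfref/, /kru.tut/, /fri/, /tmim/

/krum/ — violates constraint 1: contains banned sequence /kr/ → illicit
/zde/ — violates constraint 3: syllable 1 onset /zd/: /z/ (fricative, 2) → /d/ (stop, 1) does not rise → illicit
/dfref/ — violates constraint 4: syllable 1 onset /dfr/ has 3 consonants (> 2) → illicit
/kru.tut/ — violates constraint 1: contains banned sequence /kr/ → illicit
/fri/ — σ1 onset /fr/ (2→4 rises), coda /∅/ ok → licit
/tmim/ — violates constraint 2: word begins with /t/ → illicit
Licit: /fri/ → 1.

1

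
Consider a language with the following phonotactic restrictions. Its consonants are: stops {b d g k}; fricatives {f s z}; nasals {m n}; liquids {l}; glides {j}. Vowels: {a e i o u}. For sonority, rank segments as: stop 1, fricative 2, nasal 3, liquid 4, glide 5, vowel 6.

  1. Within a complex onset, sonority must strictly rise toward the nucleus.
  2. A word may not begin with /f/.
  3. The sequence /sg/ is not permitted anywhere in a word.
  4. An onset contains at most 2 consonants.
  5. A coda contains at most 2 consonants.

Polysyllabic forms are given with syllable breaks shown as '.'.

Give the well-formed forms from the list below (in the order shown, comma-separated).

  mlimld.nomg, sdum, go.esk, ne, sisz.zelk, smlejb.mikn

mlimld.nomg — violates constraint 5: syllable 1 coda /mld/ has 3 consonants (> 2) → ill-formed
sdum — violates constraint 1: syllable 1 onset /sd/: /s/ (fricative, 2) → /d/ (stop, 1) does not rise → ill-formed
go.esk — σ1 onset /g/, coda /∅/ ok; σ2 onset /∅/, coda /sk/ (2C) ok → well-formed
ne — σ1 onset /n/, coda /∅/ ok → well-formed
sisz.zelk — σ1 onset /s/, coda /sz/ (2C) ok; σ2 onset /z/, coda /lk/ (2C) ok → well-formed
smlejb.mikn — violates constraint 4: syllable 1 onset /sml/ has 3 consonants (> 2) → ill-formed

go.esk, ne, sisz.zelk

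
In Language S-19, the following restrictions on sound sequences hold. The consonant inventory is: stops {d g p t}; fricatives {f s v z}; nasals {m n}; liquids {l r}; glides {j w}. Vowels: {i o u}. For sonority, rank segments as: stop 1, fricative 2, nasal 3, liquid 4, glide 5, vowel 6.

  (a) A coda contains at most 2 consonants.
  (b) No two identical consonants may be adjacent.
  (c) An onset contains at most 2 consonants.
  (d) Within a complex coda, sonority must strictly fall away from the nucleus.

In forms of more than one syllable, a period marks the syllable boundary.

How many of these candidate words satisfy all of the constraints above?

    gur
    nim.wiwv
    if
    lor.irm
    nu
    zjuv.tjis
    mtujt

7

gur — σ1 onset /g/, coda /r/ ok → permitted
nim.wiwv — σ1 onset /n/, coda /m/ ok; σ2 onset /w/, coda /wv/ (5→2 falls) ok → permitted
if — σ1 onset /∅/, coda /f/ ok → permitted
lor.irm — σ1 onset /l/, coda /r/ ok; σ2 onset /∅/, coda /rm/ (4→3 falls) ok → permitted
nu — σ1 onset /n/, coda /∅/ ok → permitted
zjuv.tjis — σ1 onset /zj/ (2C), coda /v/ ok; σ2 onset /tj/ (2C), coda /s/ ok → permitted
mtujt — σ1 onset /mt/ (2C), coda /jt/ (5→1 falls) ok → permitted
Permitted: gur, nim.wiwv, if, lor.irm, nu, zjuv.tjis, mtujt → 7.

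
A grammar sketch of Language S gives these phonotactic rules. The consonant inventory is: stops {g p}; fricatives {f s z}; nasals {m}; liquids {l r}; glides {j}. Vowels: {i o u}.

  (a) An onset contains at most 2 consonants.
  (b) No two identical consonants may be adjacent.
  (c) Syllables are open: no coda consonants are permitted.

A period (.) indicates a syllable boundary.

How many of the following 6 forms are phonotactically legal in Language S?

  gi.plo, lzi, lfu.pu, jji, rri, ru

gi.plo — σ1 onset /g/, coda /∅/ ok; σ2 onset /pl/ (2C), coda /∅/ ok → phonotactically legal
lzi — σ1 onset /lz/ (2C), coda /∅/ ok → phonotactically legal
lfu.pu — σ1 onset /lf/ (2C), coda /∅/ ok; σ2 onset /p/, coda /∅/ ok → phonotactically legal
jji — violates constraint (b): adjacent identical consonants /jj/ → phonotactically illegal
rri — violates constraint (b): adjacent identical consonants /rr/ → phonotactically illegal
ru — σ1 onset /r/, coda /∅/ ok → phonotactically legal
Phonotactically legal: gi.plo, lzi, lfu.pu, ru → 4.

4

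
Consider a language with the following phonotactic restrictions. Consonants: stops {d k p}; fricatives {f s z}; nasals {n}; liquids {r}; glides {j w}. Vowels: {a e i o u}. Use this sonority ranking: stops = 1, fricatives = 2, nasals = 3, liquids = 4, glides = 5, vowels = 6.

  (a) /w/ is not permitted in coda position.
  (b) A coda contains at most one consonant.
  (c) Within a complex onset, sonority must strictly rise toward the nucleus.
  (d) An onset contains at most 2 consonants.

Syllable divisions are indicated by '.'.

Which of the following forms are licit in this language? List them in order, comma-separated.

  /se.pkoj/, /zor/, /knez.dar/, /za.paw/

/zor/, /knez.dar/

/se.pkoj/ — violates constraint (c): syllable 2 onset /pk/: /p/ (stop, 1) → /k/ (stop, 1) does not rise → illicit
/zor/ — σ1 onset /z/, coda /r/ ok → licit
/knez.dar/ — σ1 onset /kn/ (1→3 rises), coda /z/ ok; σ2 onset /d/, coda /r/ ok → licit
/za.paw/ — violates constraint (a): syllable 2 coda contains /w/ → illicit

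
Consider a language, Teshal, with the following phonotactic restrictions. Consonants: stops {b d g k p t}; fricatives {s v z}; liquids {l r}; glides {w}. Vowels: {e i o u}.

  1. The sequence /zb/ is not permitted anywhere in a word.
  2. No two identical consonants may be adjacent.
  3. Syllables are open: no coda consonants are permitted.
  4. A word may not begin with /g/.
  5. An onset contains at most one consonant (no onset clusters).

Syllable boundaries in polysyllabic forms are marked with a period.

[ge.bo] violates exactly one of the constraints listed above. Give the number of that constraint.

[ge.bo]: word begins with /g/.
This is a violation of constraint 4: "A word may not begin with /g/."
The remaining constraints (1, 2, 3, 5) are satisfied.

4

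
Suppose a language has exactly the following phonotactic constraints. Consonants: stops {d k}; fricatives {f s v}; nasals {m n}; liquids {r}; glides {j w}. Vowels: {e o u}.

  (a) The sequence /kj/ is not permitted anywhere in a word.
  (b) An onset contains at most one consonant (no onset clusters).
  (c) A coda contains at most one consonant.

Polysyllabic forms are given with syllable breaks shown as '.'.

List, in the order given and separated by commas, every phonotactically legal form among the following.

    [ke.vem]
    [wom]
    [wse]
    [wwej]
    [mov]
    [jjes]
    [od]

[ke.vem] — σ1 onset /k/, coda /∅/ ok; σ2 onset /v/, coda /m/ ok → phonotactically legal
[wom] — σ1 onset /w/, coda /m/ ok → phonotactically legal
[wse] — violates constraint (b): syllable 1 onset /ws/ has 2 consonants (> 1) → phonotactically illegal
[wwej] — violates constraint (b): syllable 1 onset /ww/ has 2 consonants (> 1) → phonotactically illegal
[mov] — σ1 onset /m/, coda /v/ ok → phonotactically legal
[jjes] — violates constraint (b): syllable 1 onset /jj/ has 2 consonants (> 1) → phonotactically illegal
[od] — σ1 onset /∅/, coda /d/ ok → phonotactically legal

[ke.vem], [wom], [mov], [od]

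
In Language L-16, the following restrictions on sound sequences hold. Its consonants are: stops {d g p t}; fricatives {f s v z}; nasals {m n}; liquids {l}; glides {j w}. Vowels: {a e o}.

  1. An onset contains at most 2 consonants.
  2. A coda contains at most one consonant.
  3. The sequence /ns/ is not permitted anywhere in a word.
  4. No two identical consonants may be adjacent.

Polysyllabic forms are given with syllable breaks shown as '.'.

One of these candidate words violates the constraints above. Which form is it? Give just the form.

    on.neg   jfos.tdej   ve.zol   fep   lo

on.neg

on.neg — violates constraint 4: adjacent identical consonants /nn/ → illicit
jfos.tdej — σ1 onset /jf/ (2C), coda /s/ ok; σ2 onset /td/ (2C), coda /j/ ok → licit
ve.zol — σ1 onset /v/, coda /∅/ ok; σ2 onset /z/, coda /l/ ok → licit
fep — σ1 onset /f/, coda /p/ ok → licit
lo — σ1 onset /l/, coda /∅/ ok → licit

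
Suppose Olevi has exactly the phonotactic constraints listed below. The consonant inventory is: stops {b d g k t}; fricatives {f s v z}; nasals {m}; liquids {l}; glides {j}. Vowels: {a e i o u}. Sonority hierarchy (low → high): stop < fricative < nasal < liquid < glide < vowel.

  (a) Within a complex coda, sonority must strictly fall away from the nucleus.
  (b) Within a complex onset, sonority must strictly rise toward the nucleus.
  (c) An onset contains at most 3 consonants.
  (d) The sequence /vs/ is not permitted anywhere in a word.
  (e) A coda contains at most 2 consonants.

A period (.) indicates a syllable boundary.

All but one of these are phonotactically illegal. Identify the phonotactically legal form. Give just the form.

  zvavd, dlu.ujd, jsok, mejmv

dlu.ujd

zvavd — violates constraint (b): syllable 1 onset /zv/: /z/ (fricative, 2) → /v/ (fricative, 2) does not rise → phonotactically illegal
dlu.ujd — σ1 onset /dl/ (1→4 rises), coda /∅/ ok; σ2 onset /∅/, coda /jd/ (5→1 falls) ok → phonotactically legal
jsok — violates constraint (b): syllable 1 onset /js/: /j/ (glide, 5) → /s/ (fricative, 2) does not rise → phonotactically illegal
mejmv — violates constraint (e): syllable 1 coda /jmv/ has 3 consonants (> 2) → phonotactically illegal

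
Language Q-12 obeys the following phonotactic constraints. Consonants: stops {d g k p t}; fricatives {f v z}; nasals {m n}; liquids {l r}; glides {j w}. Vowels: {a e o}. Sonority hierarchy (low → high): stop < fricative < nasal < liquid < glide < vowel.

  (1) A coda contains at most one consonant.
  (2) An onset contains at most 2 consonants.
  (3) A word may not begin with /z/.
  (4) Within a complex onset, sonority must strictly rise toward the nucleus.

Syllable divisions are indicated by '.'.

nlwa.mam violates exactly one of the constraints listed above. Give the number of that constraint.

2

nlwa.mam: syllable 1 onset /nlw/ has 3 consonants (> 2).
This is a violation of constraint 2: "An onset contains at most 2 consonants."
The remaining constraints (1, 3, 4) are satisfied.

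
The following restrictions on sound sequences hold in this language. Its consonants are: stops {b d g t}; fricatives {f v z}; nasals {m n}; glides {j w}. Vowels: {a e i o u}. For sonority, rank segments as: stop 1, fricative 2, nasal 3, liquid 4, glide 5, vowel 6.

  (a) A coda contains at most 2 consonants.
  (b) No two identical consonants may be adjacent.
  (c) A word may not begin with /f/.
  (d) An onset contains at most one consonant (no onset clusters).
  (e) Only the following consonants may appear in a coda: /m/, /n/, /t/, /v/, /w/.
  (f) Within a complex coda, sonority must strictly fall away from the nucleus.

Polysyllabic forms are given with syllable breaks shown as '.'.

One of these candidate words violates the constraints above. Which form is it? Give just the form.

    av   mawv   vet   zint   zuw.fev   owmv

owmv

av — σ1 onset /∅/, coda /v/ ok → permitted
mawv — σ1 onset /m/, coda /wv/ (5→2 falls) ok → permitted
vet — σ1 onset /v/, coda /t/ ok → permitted
zint — σ1 onset /z/, coda /nt/ (3→1 falls) ok → permitted
zuw.fev — σ1 onset /z/, coda /w/ ok; σ2 onset /f/, coda /v/ ok → permitted
owmv — violates constraint (a): syllable 1 coda /wmv/ has 3 consonants (> 2) → not permitted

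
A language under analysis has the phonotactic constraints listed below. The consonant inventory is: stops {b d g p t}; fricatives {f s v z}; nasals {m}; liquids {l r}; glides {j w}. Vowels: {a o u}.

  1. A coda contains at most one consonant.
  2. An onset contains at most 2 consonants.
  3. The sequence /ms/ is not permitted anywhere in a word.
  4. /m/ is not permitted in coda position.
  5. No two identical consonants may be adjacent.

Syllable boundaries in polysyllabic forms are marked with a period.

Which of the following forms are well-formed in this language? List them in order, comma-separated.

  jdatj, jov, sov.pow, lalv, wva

jdatj — violates constraint 1: syllable 1 coda /tj/ has 2 consonants (> 1) → ill-formed
jov — σ1 onset /j/, coda /v/ ok → well-formed
sov.pow — σ1 onset /s/, coda /v/ ok; σ2 onset /p/, coda /w/ ok → well-formed
lalv — violates constraint 1: syllable 1 coda /lv/ has 2 consonants (> 1) → ill-formed
wva — σ1 onset /wv/ (2C), coda /∅/ ok → well-formed

jov, sov.pow, wva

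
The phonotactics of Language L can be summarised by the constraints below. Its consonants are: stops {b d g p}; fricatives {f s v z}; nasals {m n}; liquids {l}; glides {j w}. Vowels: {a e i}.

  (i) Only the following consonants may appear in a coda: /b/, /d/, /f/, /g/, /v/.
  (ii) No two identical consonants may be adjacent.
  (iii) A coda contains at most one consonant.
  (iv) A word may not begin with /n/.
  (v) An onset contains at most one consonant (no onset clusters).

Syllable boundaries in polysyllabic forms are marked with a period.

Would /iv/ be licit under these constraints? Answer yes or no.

yes

/iv/ — σ1 onset /∅/, coda /v/ ok → licit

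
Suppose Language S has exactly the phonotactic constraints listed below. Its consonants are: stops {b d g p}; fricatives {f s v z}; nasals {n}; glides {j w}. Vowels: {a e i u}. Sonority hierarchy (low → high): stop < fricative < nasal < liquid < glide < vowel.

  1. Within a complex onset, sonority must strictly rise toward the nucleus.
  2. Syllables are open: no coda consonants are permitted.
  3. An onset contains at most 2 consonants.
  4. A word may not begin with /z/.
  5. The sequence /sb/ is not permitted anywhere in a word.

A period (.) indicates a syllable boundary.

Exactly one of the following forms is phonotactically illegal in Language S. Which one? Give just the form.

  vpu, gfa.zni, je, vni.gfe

vpu

vpu — violates constraint 1: syllable 1 onset /vp/: /v/ (fricative, 2) → /p/ (stop, 1) does not rise → phonotactically illegal
gfa.zni — σ1 onset /gf/ (1→2 rises), coda /∅/ ok; σ2 onset /zn/ (2→3 rises), coda /∅/ ok → phonotactically legal
je — σ1 onset /j/, coda /∅/ ok → phonotactically legal
vni.gfe — σ1 onset /vn/ (2→3 rises), coda /∅/ ok; σ2 onset /gf/ (1→2 rises), coda /∅/ ok → phonotactically legal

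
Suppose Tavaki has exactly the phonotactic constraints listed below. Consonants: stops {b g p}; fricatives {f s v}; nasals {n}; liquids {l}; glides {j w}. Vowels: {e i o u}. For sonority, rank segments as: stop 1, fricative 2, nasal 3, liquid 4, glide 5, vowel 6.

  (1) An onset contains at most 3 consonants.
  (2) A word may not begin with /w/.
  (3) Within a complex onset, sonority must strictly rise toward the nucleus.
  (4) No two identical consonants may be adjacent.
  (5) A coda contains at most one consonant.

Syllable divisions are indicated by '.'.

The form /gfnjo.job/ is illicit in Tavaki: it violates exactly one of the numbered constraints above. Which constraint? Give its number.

1

/gfnjo.job/: syllable 1 onset /gfnj/ has 4 consonants (> 3).
This is a violation of constraint 1: "An onset contains at most 3 consonants."
The remaining constraints (2, 3, 4, 5) are satisfied.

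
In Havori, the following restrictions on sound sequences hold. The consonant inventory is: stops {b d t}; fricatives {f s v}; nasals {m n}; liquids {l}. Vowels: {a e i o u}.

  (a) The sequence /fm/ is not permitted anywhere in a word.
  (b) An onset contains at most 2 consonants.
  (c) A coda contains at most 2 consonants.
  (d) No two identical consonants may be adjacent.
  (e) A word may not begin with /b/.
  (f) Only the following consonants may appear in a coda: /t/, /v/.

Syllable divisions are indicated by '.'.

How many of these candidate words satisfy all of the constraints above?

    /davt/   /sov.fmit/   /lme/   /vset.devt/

3

/davt/ — σ1 onset /d/, coda /vt/ (2C) ok → permitted
/sov.fmit/ — violates constraint (a): contains banned sequence /fm/ → not permitted
/lme/ — σ1 onset /lm/ (2C), coda /∅/ ok → permitted
/vset.devt/ — σ1 onset /vs/ (2C), coda /t/ ok; σ2 onset /d/, coda /vt/ (2C) ok → permitted
Permitted: /davt/, /lme/, /vset.devt/ → 3.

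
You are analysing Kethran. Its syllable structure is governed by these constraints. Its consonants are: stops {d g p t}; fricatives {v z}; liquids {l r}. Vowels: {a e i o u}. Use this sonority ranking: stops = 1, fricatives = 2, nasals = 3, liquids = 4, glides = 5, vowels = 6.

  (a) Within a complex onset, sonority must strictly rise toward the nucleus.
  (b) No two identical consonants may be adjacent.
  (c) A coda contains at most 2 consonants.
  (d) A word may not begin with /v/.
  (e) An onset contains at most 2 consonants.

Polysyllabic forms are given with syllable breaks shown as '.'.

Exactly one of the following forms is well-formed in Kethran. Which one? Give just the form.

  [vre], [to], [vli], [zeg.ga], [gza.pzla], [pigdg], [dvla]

[to]

[vre] — violates constraint (d): word begins with /v/ → ill-formed
[to] — σ1 onset /t/, coda /∅/ ok → well-formed
[vli] — violates constraint (d): word begins with /v/ → ill-formed
[zeg.ga] — violates constraint (b): adjacent identical consonants /gg/ → ill-formed
[gza.pzla] — violates constraint (e): syllable 2 onset /pzl/ has 3 consonants (> 2) → ill-formed
[pigdg] — violates constraint (c): syllable 1 coda /gdg/ has 3 consonants (> 2) → ill-formed
[dvla] — violates constraint (e): syllable 1 onset /dvl/ has 3 consonants (> 2) → ill-formed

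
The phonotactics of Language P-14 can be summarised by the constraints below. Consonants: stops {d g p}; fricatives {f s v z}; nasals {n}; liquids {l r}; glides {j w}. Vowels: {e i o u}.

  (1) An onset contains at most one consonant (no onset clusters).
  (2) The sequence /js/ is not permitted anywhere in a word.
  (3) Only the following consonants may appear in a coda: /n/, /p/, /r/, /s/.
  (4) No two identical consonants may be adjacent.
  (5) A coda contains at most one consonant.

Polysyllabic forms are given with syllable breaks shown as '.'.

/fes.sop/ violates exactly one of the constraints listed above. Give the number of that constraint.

4

/fes.sop/: adjacent identical consonants /ss/.
This is a violation of constraint 4: "No two identical consonants may be adjacent."
The remaining constraints (1, 2, 3, 5) are satisfied.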